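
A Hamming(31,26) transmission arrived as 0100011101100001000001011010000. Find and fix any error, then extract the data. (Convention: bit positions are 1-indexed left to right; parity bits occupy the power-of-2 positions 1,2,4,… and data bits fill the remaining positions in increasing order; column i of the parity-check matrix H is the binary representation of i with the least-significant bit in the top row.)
Syndrome s = H · r^T (mod 2), r = 0100011101100001000001011010000:
  s[0] = (1010101010101010101010101010101)·(0100011101100001000001011010000) mod 2 = 0+0+0+0+0+0+1+0+0+0+1+0+0+0+0+0+0+0+0+0+0+0+0+0+1+0+1+0+0+0+0 mod 2 = 0
  s[1] = (0110011001100110011001100110011)·(0100011101100001000001011010000) mod 2 = 0+1+0+0+0+1+1+0+0+1+1+0+0+0+0+0+0+0+0+0+0+1+0+0+0+0+1+0+0+0+0 mod 2 = 1
  s[2] = (0001111000011110000111100001111)·(0100011101100001000001011010000) mod 2 = 0+0+0+0+0+1+1+0+0+0+0+0+0+0+0+0+0+0+0+0+0+1+0+0+0+0+0+0+0+0+0 mod 2 = 1
  s[3] = (0000000111111110000000011111111)·(0100011101100001000001011010000) mod 2 = 0+0+0+0+0+0+0+1+0+1+1+0+0+0+0+0+0+0+0+0+0+0+0+1+1+0+1+0+0+0+0 mod 2 = 0
  s[4] = (0000000000000001111111111111111)·(0100011101100001000001011010000) mod 2 = 0+0+0+0+0+0+0+0+0+0+0+0+0+0+0+1+0+0+0+0+0+1+0+1+1+0+1+0+0+0+0 mod 2 = 1
Syndrome = 01101
Column 22 of H equals this syndrome → error at bit 22 (1-indexed).
Flip bit 22: 0100011101100001000001011010000 → 0100011101100001000000011010000
Extract data bits at positions {3,5,6,7,9,10,11,12,13,14,15,17,18,19,20,21,22,23,24,25,26,27,28,29,30,31}: 00110110000000000011010000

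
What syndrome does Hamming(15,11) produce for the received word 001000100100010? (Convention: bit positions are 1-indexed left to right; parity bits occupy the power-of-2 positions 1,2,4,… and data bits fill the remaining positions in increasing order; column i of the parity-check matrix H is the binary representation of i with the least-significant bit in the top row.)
Syndrome s = H · r^T (mod 2), r = 001000100100010:
  s[0] = (101010101010101)·(001000100100010) mod 2 = 0+0+1+0+0+0+1+0+0+0+0+0+0+0+0 mod 2 = 0
  s[1] = (011001100110011)·(001000100100010) mod 2 = 0+0+1+0+0+0+1+0+0+1+0+0+0+1+0 mod 2 = 0
  s[2] = (000111100001111)·(001000100100010) mod 2 = 0+0+0+0+0+0+1+0+0+0+0+0+0+1+0 mod 2 = 0
  s[3] = (000000011111111)·(001000100100010) mod 2 = 0+0+0+0+0+0+0+0+0+1+0+0+0+1+0 mod 2 = 0
Syndrome = 0000
s = 0: no error detected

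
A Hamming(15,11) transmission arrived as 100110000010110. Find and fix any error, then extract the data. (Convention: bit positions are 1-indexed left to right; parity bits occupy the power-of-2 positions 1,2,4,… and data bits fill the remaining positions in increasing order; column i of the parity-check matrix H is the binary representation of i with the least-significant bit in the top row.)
Syndrome s = H · r^T (mod 2), r = 100110000010110:
  s[0] = (101010101010101)·(100110000010110) mod 2 = 1+0+0+0+1+0+0+0+0+0+1+0+1+0+0 mod 2 = 0
  s[1] = (011001100110011)·(100110000010110) mod 2 = 0+0+0+0+0+0+0+0+0+0+1+0+0+1+0 mod 2 = 0
  s[2] = (000111100001111)·(100110000010110) mod 2 = 0+0+0+1+1+0+0+0+0+0+0+0+1+1+0 mod 2 = 0
  s[3] = (000000011111111)·(100110000010110) mod 2 = 0+0+0+0+0+0+0+0+0+0+1+0+1+1+0 mod 2 = 1
Syndrome = 0001
Column 8 of H equals this syndrome → error at bit 8 (1-indexed).
Flip bit 8: 100110000010110 → 100110010010110
Extract data bits at positions {3,5,6,7,9,10,11,12,13,14,15}: 01000010110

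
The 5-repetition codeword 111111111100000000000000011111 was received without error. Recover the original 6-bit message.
Split into 5-bit blocks: 11111 11111 00000 00000 00000 11111
Data = 110001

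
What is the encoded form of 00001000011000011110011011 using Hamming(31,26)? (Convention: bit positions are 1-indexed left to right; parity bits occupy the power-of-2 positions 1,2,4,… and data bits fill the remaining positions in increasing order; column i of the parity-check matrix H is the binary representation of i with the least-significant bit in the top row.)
Codeword c = d · G (mod 2), d = 00001000011000011110011011:
  c[0] = d·G[:,0] = (00001000011000011110011011)·(11011010101101010101010101) mod 2 = 0+0+0+0+1+0+0+0+0+0+1+0+0+0+0+1+0+1+0+0+0+1+0+0+0+1 mod 2 = 0
  c[1] = d·G[:,1] = (00001000011000011110011011)·(10110110011011001100110011) mod 2 = 0+0+0+0+0+0+0+0+0+1+1+0+0+0+0+0+1+1+0+0+0+1+0+0+1+1 mod 2 = 1
  c[2] = d·G[:,2] = (00001000011000011110011011)·(10000000000000000000000000) mod 2 = 0+0+0+0+0+0+0+0+0+0+0+0+0+0+0+0+0+0+0+0+0+0+0+0+0+0 mod 2 = 0
  c[3] = d·G[:,3] = (00001000011000011110011011)·(01110001111000111100001111) mod 2 = 0+0+0+0+0+0+0+0+0+1+1+0+0+0+0+1+1+1+0+0+0+0+1+0+1+1 mod 2 = 0
  c[4] = d·G[:,4] = (00001000011000011110011011)·(01000000000000000000000000) mod 2 = 0+0+0+0+0+0+0+0+0+0+0+0+0+0+0+0+0+0+0+0+0+0+0+0+0+0 mod 2 = 0
  c[5] = d·G[:,5] = (00001000011000011110011011)·(00100000000000000000000000) mod 2 = 0+0+0+0+0+0+0+0+0+0+0+0+0+0+0+0+0+0+0+0+0+0+0+0+0+0 mod 2 = 0
  c[6] = d·G[:,6] = (00001000011000011110011011)·(00010000000000000000000000) mod 2 = 0+0+0+0+0+0+0+0+0+0+0+0+0+0+0+0+0+0+0+0+0+0+0+0+0+0 mod 2 = 0
  c[7] = d·G[:,7] = (00001000011000011110011011)·(00001111111000000011111111) mod 2 = 0+0+0+0+1+0+0+0+0+1+1+0+0+0+0+0+0+0+1+0+0+1+1+0+1+1 mod 2 = 0
  c[8] = d·G[:,8] = (00001000011000011110011011)·(00001000000000000000000000) mod 2 = 0+0+0+0+1+0+0+0+0+0+0+0+0+0+0+0+0+0+0+0+0+0+0+0+0+0 mod 2 = 1
  c[9] = d·G[:,9] = (00001000011000011110011011)·(00000100000000000000000000) mod 2 = 0+0+0+0+0+0+0+0+0+0+0+0+0+0+0+0+0+0+0+0+0+0+0+0+0+0 mod 2 = 0
  c[10] = d·G[:,10] = (00001000011000011110011011)·(00000010000000000000000000) mod 2 = 0+0+0+0+0+0+0+0+0+0+0+0+0+0+0+0+0+0+0+0+0+0+0+0+0+0 mod 2 = 0
  c[11] = d·G[:,11] = (00001000011000011110011011)·(00000001000000000000000000) mod 2 = 0+0+0+0+0+0+0+0+0+0+0+0+0+0+0+0+0+0+0+0+0+0+0+0+0+0 mod 2 = 0
  c[12] = d·G[:,12] = (00001000011000011110011011)·(00000000100000000000000000) mod 2 = 0+0+0+0+0+0+0+0+0+0+0+0+0+0+0+0+0+0+0+0+0+0+0+0+0+0 mod 2 = 0
  c[13] = d·G[:,13] = (00001000011000011110011011)·(00000000010000000000000000) mod 2 = 0+0+0+0+0+0+0+0+0+1+0+0+0+0+0+0+0+0+0+0+0+0+0+0+0+0 mod 2 = 1
  c[14] = d·G[:,14] = (00001000011000011110011011)·(00000000001000000000000000) mod 2 = 0+0+0+0+0+0+0+0+0+0+1+0+0+0+0+0+0+0+0+0+0+0+0+0+0+0 mod 2 = 1
  c[15] = d·G[:,15] = (00001000011000011110011011)·(00000000000111111111111111) mod 2 = 0+0+0+0+0+0+0+0+0+0+0+0+0+0+0+1+1+1+1+0+0+1+1+0+1+1 mod 2 = 0
  c[16] = d·G[:,16] = (00001000011000011110011011)·(00000000000100000000000000) mod 2 = 0+0+0+0+0+0+0+0+0+0+0+0+0+0+0+0+0+0+0+0+0+0+0+0+0+0 mod 2 = 0
  c[17] = d·G[:,17] = (00001000011000011110011011)·(00000000000010000000000000) mod 2 = 0+0+0+0+0+0+0+0+0+0+0+0+0+0+0+0+0+0+0+0+0+0+0+0+0+0 mod 2 = 0
  c[18] = d·G[:,18] = (00001000011000011110011011)·(00000000000001000000000000) mod 2 = 0+0+0+0+0+0+0+0+0+0+0+0+0+0+0+0+0+0+0+0+0+0+0+0+0+0 mod 2 = 0
  c[19] = d·G[:,19] = (00001000011000011110011011)·(00000000000000100000000000) mod 2 = 0+0+0+0+0+0+0+0+0+0+0+0+0+0+0+0+0+0+0+0+0+0+0+0+0+0 mod 2 = 0
  c[20] = d·G[:,20] = (00001000011000011110011011)·(00000000000000010000000000) mod 2 = 0+0+0+0+0+0+0+0+0+0+0+0+0+0+0+1+0+0+0+0+0+0+0+0+0+0 mod 2 = 1
  c[21] = d·G[:,21] = (00001000011000011110011011)·(00000000000000001000000000) mod 2 = 0+0+0+0+0+0+0+0+0+0+0+0+0+0+0+0+1+0+0+0+0+0+0+0+0+0 mod 2 = 1
  c[22] = d·G[:,22] = (00001000011000011110011011)·(00000000000000000100000000) mod 2 = 0+0+0+0+0+0+0+0+0+0+0+0+0+0+0+0+0+1+0+0+0+0+0+0+0+0 mod 2 = 1
  c[23] = d·G[:,23] = (00001000011000011110011011)·(00000000000000000010000000) mod 2 = 0+0+0+0+0+0+0+0+0+0+0+0+0+0+0+0+0+0+1+0+0+0+0+0+0+0 mod 2 = 1
  c[24] = d·G[:,24] = (00001000011000011110011011)·(00000000000000000001000000) mod 2 = 0+0+0+0+0+0+0+0+0+0+0+0+0+0+0+0+0+0+0+0+0+0+0+0+0+0 mod 2 = 0
  c[25] = d·G[:,25] = (00001000011000011110011011)·(00000000000000000000100000) mod 2 = 0+0+0+0+0+0+0+0+0+0+0+0+0+0+0+0+0+0+0+0+0+0+0+0+0+0 mod 2 = 0
  c[26] = d·G[:,26] = (00001000011000011110011011)·(00000000000000000000010000) mod 2 = 0+0+0+0+0+0+0+0+0+0+0+0+0+0+0+0+0+0+0+0+0+1+0+0+0+0 mod 2 = 1
  c[27] = d·G[:,27] = (00001000011000011110011011)·(00000000000000000000001000) mod 2 = 0+0+0+0+0+0+0+0+0+0+0+0+0+0+0+0+0+0+0+0+0+0+1+0+0+0 mod 2 = 1
  c[28] = d·G[:,28] = (00001000011000011110011011)·(00000000000000000000000100) mod 2 = 0+0+0+0+0+0+0+0+0+0+0+0+0+0+0+0+0+0+0+0+0+0+0+0+0+0 mod 2 = 0
  c[29] = d·G[:,29] = (00001000011000011110011011)·(00000000000000000000000010) mod 2 = 0+0+0+0+0+0+0+0+0+0+0+0+0+0+0+0+0+0+0+0+0+0+0+0+1+0 mod 2 = 1
  c[30] = d·G[:,30] = (00001000011000011110011011)·(00000000000000000000000001) mod 2 = 0+0+0+0+0+0+0+0+0+0+0+0+0+0+0+0+0+0+0+0+0+0+0+0+0+1 mod 2 = 1
Codeword = 0100000010000110000011110011011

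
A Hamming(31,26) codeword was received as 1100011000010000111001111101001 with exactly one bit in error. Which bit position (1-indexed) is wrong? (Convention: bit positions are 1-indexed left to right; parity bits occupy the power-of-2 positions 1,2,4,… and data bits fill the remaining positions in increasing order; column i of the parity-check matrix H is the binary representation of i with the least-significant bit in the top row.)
Syndrome s = H · r^T (mod 2), r = 1100011000010000111001111101001:
  s[0] = (1010101010101010101010101010101)·(1100011000010000111001111101001) mod 2 = 1+0+0+0+0+0+1+0+0+0+0+0+0+0+0+0+1+0+1+0+0+0+1+0+1+0+0+0+0+0+1 mod 2 = 1
  s[1] = (0110011001100110011001100110011)·(1100011000010000111001111101001) mod 2 = 0+1+0+0+0+1+1+0+0+0+0+0+0+0+0+0+0+1+1+0+0+1+1+0+0+1+0+0+0+0+1 mod 2 = 1
  s[2] = (0001111000011110000111100001111)·(1100011000010000111001111101001) mod 2 = 0+0+0+0+0+1+1+0+0+0+0+1+0+0+0+0+0+0+0+0+0+1+1+0+0+0+0+1+0+0+1 mod 2 = 1
  s[3] = (0000000111111110000000011111111)·(1100011000010000111001111101001) mod 2 = 0+0+0+0+0+0+0+0+0+0+0+1+0+0+0+0+0+0+0+0+0+0+0+1+1+1+0+1+0+0+1 mod 2 = 0
  s[4] = (0000000000000001111111111111111)·(1100011000010000111001111101001) mod 2 = 0+0+0+0+0+0+0+0+0+0+0+0+0+0+0+0+1+1+1+0+0+1+1+1+1+1+0+1+0+0+1 mod 2 = 0
Syndrome = 11100
Column i of H is the binary representation of i, so the syndrome is the binary index of the flipped bit.
Read s = 11100 with s[0] as LSB: 1·2^0 + 1·2^1 + 1·2^2 + 0·2^3 + 0·2^4 = 7.
Error is at bit position 7.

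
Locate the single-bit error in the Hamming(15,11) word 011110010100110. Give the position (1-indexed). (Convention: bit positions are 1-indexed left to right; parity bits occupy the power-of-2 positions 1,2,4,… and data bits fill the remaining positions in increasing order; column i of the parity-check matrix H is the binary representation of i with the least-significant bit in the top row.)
Syndrome s = H · r^T (mod 2), r = 011110010100110:
  s[0] = (101010101010101)·(011110010100110) mod 2 = 0+0+1+0+1+0+0+0+0+0+0+0+1+0+0 mod 2 = 1
  s[1] = (011001100110011)·(011110010100110) mod 2 = 0+1+1+0+0+0+0+0+0+1+0+0+0+1+0 mod 2 = 0
  s[2] = (000111100001111)·(011110010100110) mod 2 = 0+0+0+1+1+0+0+0+0+0+0+0+1+1+0 mod 2 = 0
  s[3] = (000000011111111)·(011110010100110) mod 2 = 0+0+0+0+0+0+0+1+0+1+0+0+1+1+0 mod 2 = 0
Syndrome = 1000
Column i of H is the binary representation of i, so the syndrome is the binary index of the flipped bit.
Read s = 1000 with s[0] as LSB: 1·2^0 + 0·2^1 + 0·2^2 + 0·2^3 = 1.
Error is at bit position 1.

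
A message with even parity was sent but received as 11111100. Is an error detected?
Sum of received bits: 1+1+1+1+1+1+0+0 = 6; 6 mod 2 = 0. Result is 0 → no error detected.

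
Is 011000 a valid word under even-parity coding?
Sum of all bits: 0+1+1+0+0+0 = 2; 2 mod 2 = 0. Result is 0 → valid parity.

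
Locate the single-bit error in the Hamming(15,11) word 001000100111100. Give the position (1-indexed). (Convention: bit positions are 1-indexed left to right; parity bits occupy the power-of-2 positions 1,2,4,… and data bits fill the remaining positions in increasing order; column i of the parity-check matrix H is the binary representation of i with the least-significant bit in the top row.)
Syndrome s = H · r^T (mod 2), r = 001000100111100:
  s[0] = (101010101010101)·(001000100111100) mod 2 = 0+0+1+0+0+0+1+0+0+0+1+0+1+0+0 mod 2 = 0
  s[1] = (011001100110011)·(001000100111100) mod 2 = 0+0+1+0+0+0+1+0+0+1+1+0+0+0+0 mod 2 = 0
  s[2] = (000111100001111)·(001000100111100) mod 2 = 0+0+0+0+0+0+1+0+0+0+0+1+1+0+0 mod 2 = 1
  s[3] = (000000011111111)·(001000100111100) mod 2 = 0+0+0+0+0+0+0+0+0+1+1+1+1+0+0 mod 2 = 0
Syndrome = 0010
Column i of H is the binary representation of i, so the syndrome is the binary index of the flipped bit.
Read s = 0010 with s[0] as LSB: 0·2^0 + 0·2^1 + 1·2^2 + 0·2^3 = 4.
Error is at bit position 4.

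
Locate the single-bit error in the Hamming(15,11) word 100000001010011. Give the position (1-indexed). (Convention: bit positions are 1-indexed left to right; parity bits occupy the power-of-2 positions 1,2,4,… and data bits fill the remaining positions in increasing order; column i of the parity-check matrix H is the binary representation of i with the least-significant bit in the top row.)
Syndrome s = H · r^T (mod 2), r = 100000001010011:
  s[0] = (101010101010101)·(100000001010011) mod 2 = 1+0+0+0+0+0+0+0+1+0+1+0+0+0+1 mod 2 = 0
  s[1] = (011001100110011)·(100000001010011) mod 2 = 0+0+0+0+0+0+0+0+0+0+1+0+0+1+1 mod 2 = 1
  s[2] = (000111100001111)·(100000001010011) mod 2 = 0+0+0+0+0+0+0+0+0+0+0+0+0+1+1 mod 2 = 0
  s[3] = (000000011111111)·(100000001010011) mod 2 = 0+0+0+0+0+0+0+0+1+0+1+0+0+1+1 mod 2 = 0
Syndrome = 0100
Column i of H is the binary representation of i, so the syndrome is the binary index of the flipped bit.
Read s = 0100 with s[0] as LSB: 0·2^0 + 1·2^1 + 0·2^2 + 0·2^3 = 2.
Error is at bit position 2.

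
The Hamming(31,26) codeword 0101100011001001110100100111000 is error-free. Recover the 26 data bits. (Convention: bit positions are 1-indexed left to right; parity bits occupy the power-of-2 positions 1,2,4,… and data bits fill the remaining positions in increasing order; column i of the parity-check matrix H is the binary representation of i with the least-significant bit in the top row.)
Parity bits occupy power-of-2 positions; data bits are at positions {3,5,6,7,9,10,11,12,13,14,15,17,18,19,20,21,22,23,24,25,26,27,28,29,30,31} (1-indexed).
Extract: c[3]=0 c[5]=1 c[6]=0 c[7]=0 c[9]=1 c[10]=1 c[11]=0 c[12]=0 c[13]=1 c[14]=0 c[15]=0 c[17]=1 c[18]=1 c[19]=0 c[20]=1 c[21]=0 c[22]=0 c[23]=1 c[24]=0 c[25]=0 c[26]=1 c[27]=1 c[28]=1 c[29]=0 c[30]=0 c[31]=0
Data = 01001100100110100100111000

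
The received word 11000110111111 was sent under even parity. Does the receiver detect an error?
Sum of received bits: 1+1+0+0+0+1+1+0+1+1+1+1+1+1 = 10; 10 mod 2 = 0. Result is 0 → no error detected.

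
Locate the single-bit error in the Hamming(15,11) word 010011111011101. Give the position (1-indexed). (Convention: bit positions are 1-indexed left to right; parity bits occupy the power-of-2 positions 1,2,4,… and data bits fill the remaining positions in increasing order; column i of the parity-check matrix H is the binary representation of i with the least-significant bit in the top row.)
Syndrome s = H · r^T (mod 2), r = 010011111011101:
  s[0] = (101010101010101)·(010011111011101) mod 2 = 0+0+0+0+1+0+1+0+1+0+1+0+1+0+1 mod 2 = 0
  s[1] = (011001100110011)·(010011111011101) mod 2 = 0+1+0+0+0+1+1+0+0+0+1+0+0+0+1 mod 2 = 1
  s[2] = (000111100001111)·(010011111011101) mod 2 = 0+0+0+0+1+1+1+0+0+0+0+1+1+0+1 mod 2 = 0
  s[3] = (000000011111111)·(010011111011101) mod 2 = 0+0+0+0+0+0+0+1+1+0+1+1+1+0+1 mod 2 = 0
Syndrome = 0100
Column i of H is the binary representation of i, so the syndrome is the binary index of the flipped bit.
Read s = 0100 with s[0] as LSB: 0·2^0 + 1·2^1 + 0·2^2 + 0·2^3 = 2.
Error is at bit position 2.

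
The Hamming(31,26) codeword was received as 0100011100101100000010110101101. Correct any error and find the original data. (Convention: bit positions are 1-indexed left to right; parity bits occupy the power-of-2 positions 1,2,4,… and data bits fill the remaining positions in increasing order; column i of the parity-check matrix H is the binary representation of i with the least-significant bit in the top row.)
Syndrome s = H · r^T (mod 2), r = 0100011100101100000010110101101:
  s[0] = (1010101010101010101010101010101)·(0100011100101100000010110101101) mod 2 = 0+0+0+0+0+0+1+0+0+0+1+0+1+0+0+0+0+0+0+0+1+0+1+0+0+0+0+0+1+0+1 mod 2 = 1
  s[1] = (0110011001100110011001100110011)·(0100011100101100000010110101101) mod 2 = 0+1+0+0+0+1+1+0+0+0+1+0+0+1+0+0+0+0+0+0+0+0+1+0+0+1+0+0+0+0+1 mod 2 = 0
  s[2] = (0001111000011110000111100001111)·(0100011100101100000010110101101) mod 2 = 0+0+0+0+0+1+1+0+0+0+0+0+1+1+0+0+0+0+0+0+1+0+1+0+0+0+0+1+1+0+1 mod 2 = 1
  s[3] = (0000000111111110000000011111111)·(0100011100101100000010110101101) mod 2 = 0+0+0+0+0+0+0+1+0+0+1+0+1+1+0+0+0+0+0+0+0+0+0+1+0+1+0+1+1+0+1 mod 2 = 1
  s[4] = (0000000000000001111111111111111)·(0100011100101100000010110101101) mod 2 = 0+0+0+0+0+0+0+0+0+0+0+0+0+0+0+0+0+0+0+0+1+0+1+1+0+1+0+1+1+0+1 mod 2 = 1
Syndrome = 10111
Column 29 of H equals this syndrome → error at bit 29 (1-indexed).
Flip bit 29: 0100011100101100000010110101101 → 0100011100101100000010110101001
Extract data bits at positions {3,5,6,7,9,10,11,12,13,14,15,17,18,19,20,21,22,23,24,25,26,27,28,29,30,31}: 00110010110000010110101001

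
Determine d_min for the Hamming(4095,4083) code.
d_min = 3 (every single-error-correcting Hamming code has d_min = 3).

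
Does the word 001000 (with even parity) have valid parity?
Sum of all bits: 0+0+1+0+0+0 = 1; 1 mod 2 = 1. Result is 1 → parity error detected.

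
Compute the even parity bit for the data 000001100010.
Sum of data bits: 0+0+0+0+0+1+1+0+0+0+1+0 = 3.
3 mod 2 = 1, so parity bit = 1.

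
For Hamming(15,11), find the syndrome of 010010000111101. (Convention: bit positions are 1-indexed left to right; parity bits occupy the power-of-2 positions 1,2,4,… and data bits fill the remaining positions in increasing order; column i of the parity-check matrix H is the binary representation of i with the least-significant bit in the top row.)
Syndrome s = H · r^T (mod 2), r = 010010000111101:
  s[0] = (101010101010101)·(010010000111101) mod 2 = 0+0+0+0+1+0+0+0+0+0+1+0+1+0+1 mod 2 = 0
  s[1] = (011001100110011)·(010010000111101) mod 2 = 0+1+0+0+0+0+0+0+0+1+1+0+0+0+1 mod 2 = 0
  s[2] = (000111100001111)·(010010000111101) mod 2 = 0+0+0+0+1+0+0+0+0+0+0+1+1+0+1 mod 2 = 0
  s[3] = (000000011111111)·(010010000111101) mod 2 = 0+0+0+0+0+0+0+0+0+1+1+1+1+0+1 mod 2 = 1
Syndrome = 0001
Non-zero syndrome: error at position 8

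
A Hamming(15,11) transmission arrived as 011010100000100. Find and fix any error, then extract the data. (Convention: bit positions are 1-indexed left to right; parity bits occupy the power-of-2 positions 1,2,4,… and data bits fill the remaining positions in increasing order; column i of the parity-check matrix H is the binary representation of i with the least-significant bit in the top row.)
Syndrome s = H · r^T (mod 2), r = 011010100000100:
  s[0] = (101010101010101)·(011010100000100) mod 2 = 0+0+1+0+1+0+1+0+0+0+0+0+1+0+0 mod 2 = 0
  s[1] = (011001100110011)·(011010100000100) mod 2 = 0+1+1+0+0+0+1+0+0+0+0+0+0+0+0 mod 2 = 1
  s[2] = (000111100001111)·(011010100000100) mod 2 = 0+0+0+0+1+0+1+0+0+0+0+0+1+0+0 mod 2 = 1
  s[3] = (000000011111111)·(011010100000100) mod 2 = 0+0+0+0+0+0+0+0+0+0+0+0+1+0+0 mod 2 = 1
Syndrome = 0111
Column 14 of H equals this syndrome → error at bit 14 (1-indexed).
Flip bit 14: 011010100000100 → 011010100000110
Extract data bits at positions {3,5,6,7,9,10,11,12,13,14,15}: 11010000110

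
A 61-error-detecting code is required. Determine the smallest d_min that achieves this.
Detecting e errors requires d_min ≥ e + 1 = 61 + 1 = 62.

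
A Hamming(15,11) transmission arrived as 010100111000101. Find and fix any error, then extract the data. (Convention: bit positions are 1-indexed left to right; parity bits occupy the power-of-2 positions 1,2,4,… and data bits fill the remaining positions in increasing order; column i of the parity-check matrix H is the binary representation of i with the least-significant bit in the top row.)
Syndrome s = H · r^T (mod 2), r = 010100111000101:
  s[0] = (101010101010101)·(010100111000101) mod 2 = 0+0+0+0+0+0+1+0+1+0+0+0+1+0+1 mod 2 = 0
  s[1] = (011001100110011)·(010100111000101) mod 2 = 0+1+0+0+0+0+1+0+0+0+0+0+0+0+1 mod 2 = 1
  s[2] = (000111100001111)·(010100111000101) mod 2 = 0+0+0+1+0+0+1+0+0+0+0+0+1+0+1 mod 2 = 0
  s[3] = (000000011111111)·(010100111000101) mod 2 = 0+0+0+0+0+0+0+1+1+0+0+0+1+0+1 mod 2 = 0
Syndrome = 0100
Column 2 of H equals this syndrome → error at bit 2 (1-indexed).
Flip bit 2: 010100111000101 → 000100111000101
Extract data bits at positions {3,5,6,7,9,10,11,12,13,14,15}: 00011000101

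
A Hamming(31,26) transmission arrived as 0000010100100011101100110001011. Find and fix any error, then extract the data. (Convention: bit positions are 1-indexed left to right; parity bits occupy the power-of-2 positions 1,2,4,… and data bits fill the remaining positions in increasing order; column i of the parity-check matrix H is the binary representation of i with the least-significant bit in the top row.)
Syndrome s = H · r^T (mod 2), r = 0000010100100011101100110001011:
  s[0] = (1010101010101010101010101010101)·(0000010100100011101100110001011) mod 2 = 0+0+0+0+0+0+0+0+0+0+1+0+0+0+1+0+1+0+1+0+0+0+1+0+0+0+0+0+0+0+1 mod 2 = 0
  s[1] = (0110011001100110011001100110011)·(0000010100100011101100110001011) mod 2 = 0+0+0+0+0+1+0+0+0+0+1+0+0+0+1+0+0+0+1+0+0+0+1+0+0+0+0+0+0+1+1 mod 2 = 1
  s[2] = (0001111000011110000111100001111)·(0000010100100011101100110001011) mod 2 = 0+0+0+0+0+1+0+0+0+0+0+0+0+0+1+0+0+0+0+1+0+0+1+0+0+0+0+1+0+1+1 mod 2 = 1
  s[3] = (0000000111111110000000011111111)·(0000010100100011101100110001011) mod 2 = 0+0+0+0+0+0+0+1+0+0+1+0+0+0+1+0+0+0+0+0+0+0+0+1+0+0+0+1+0+1+1 mod 2 = 1
  s[4] = (0000000000000001111111111111111)·(0000010100100011101100110001011) mod 2 = 0+0+0+0+0+0+0+0+0+0+0+0+0+0+0+1+1+0+1+1+0+0+1+1+0+0+0+1+0+1+1 mod 2 = 1
Syndrome = 01111
Column 30 of H equals this syndrome → error at bit 30 (1-indexed).
Flip bit 30: 0000010100100011101100110001011 → 0000010100100011101100110001001
Extract data bits at positions {3,5,6,7,9,10,11,12,13,14,15,17,18,19,20,21,22,23,24,25,26,27,28,29,30,31}: 00100010001101100110001001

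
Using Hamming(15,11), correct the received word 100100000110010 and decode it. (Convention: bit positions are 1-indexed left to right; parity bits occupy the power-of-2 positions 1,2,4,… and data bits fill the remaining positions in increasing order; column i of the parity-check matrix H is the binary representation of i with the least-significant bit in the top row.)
Syndrome s = H · r^T (mod 2), r = 100100000110010:
  s[0] = (101010101010101)·(100100000110010) mod 2 = 1+0+0+0+0+0+0+0+0+0+1+0+0+0+0 mod 2 = 0
  s[1] = (011001100110011)·(100100000110010) mod 2 = 0+0+0+0+0+0+0+0+0+1+1+0+0+1+0 mod 2 = 1
  s[2] = (000111100001111)·(100100000110010) mod 2 = 0+0+0+1+0+0+0+0+0+0+0+0+0+1+0 mod 2 = 0
  s[3] = (000000011111111)·(100100000110010) mod 2 = 0+0+0+0+0+0+0+0+0+1+1+0+0+1+0 mod 2 = 1
Syndrome = 0101
Column 10 of H equals this syndrome → error at bit 10 (1-indexed).
Flip bit 10: 100100000110010 → 100100000010010
Extract data bits at positions {3,5,6,7,9,10,11,12,13,14,15}: 00000010010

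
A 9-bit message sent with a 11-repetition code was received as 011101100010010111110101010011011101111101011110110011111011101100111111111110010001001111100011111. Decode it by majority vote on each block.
Split into 11-bit blocks and majority-vote each:
  block 1 = 01110110001: 6 ones, 5 zeros → 1
  block 2 = 00101111101: 7 ones, 4 zeros → 1
  block 3 = 01010011011: 6 ones, 5 zeros → 1
  block 4 = 10111110101: 8 ones, 3 zeros → 1
  block 5 = 11101100111: 8 ones, 3 zeros → 1
  block 6 = 11011101100: 7 ones, 4 zeros → 1
  block 7 = 11111111111: 11 ones, 0 zeros → 1
  block 8 = 00100010011: 4 ones, 7 zeros → 0
  block 9 = 11100011111: 8 ones, 3 zeros → 1
Decoded = 111111101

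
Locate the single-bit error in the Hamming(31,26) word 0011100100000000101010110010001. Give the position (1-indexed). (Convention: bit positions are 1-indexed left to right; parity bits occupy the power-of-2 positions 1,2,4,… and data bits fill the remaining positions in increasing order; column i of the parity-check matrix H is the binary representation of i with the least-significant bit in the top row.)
Syndrome s = H · r^T (mod 2), r = 0011100100000000101010110010001:
  s[0] = (1010101010101010101010101010101)·(0011100100000000101010110010001) mod 2 = 0+0+1+0+1+0+0+0+0+0+0+0+0+0+0+0+1+0+1+0+1+0+1+0+0+0+1+0+0+0+1 mod 2 = 0
  s[1] = (0110011001100110011001100110011)·(0011100100000000101010110010001) mod 2 = 0+0+1+0+0+0+0+0+0+0+0+0+0+0+0+0+0+0+1+0+0+0+1+0+0+0+1+0+0+0+1 mod 2 = 1
  s[2] = (0001111000011110000111100001111)·(0011100100000000101010110010001) mod 2 = 0+0+0+1+1+0+0+0+0+0+0+0+0+0+0+0+0+0+0+0+1+0+1+0+0+0+0+0+0+0+1 mod 2 = 1
  s[3] = (0000000111111110000000011111111)·(0011100100000000101010110010001) mod 2 = 0+0+0+0+0+0+0+1+0+0+0+0+0+0+0+0+0+0+0+0+0+0+0+1+0+0+1+0+0+0+1 mod 2 = 0
  s[4] = (0000000000000001111111111111111)·(0011100100000000101010110010001) mod 2 = 0+0+0+0+0+0+0+0+0+0+0+0+0+0+0+0+1+0+1+0+1+0+1+1+0+0+1+0+0+0+1 mod 2 = 1
Syndrome = 01101
Column i of H is the binary representation of i, so the syndrome is the binary index of the flipped bit.
Read s = 01101 with s[0] as LSB: 0·2^0 + 1·2^1 + 1·2^2 + 0·2^3 + 1·2^4 = 22.
Error is at bit position 22.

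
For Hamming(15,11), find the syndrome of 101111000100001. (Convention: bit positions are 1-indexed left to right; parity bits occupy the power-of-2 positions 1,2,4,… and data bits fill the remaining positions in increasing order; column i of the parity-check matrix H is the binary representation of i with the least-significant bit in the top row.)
Syndrome s = H · r^T (mod 2), r = 101111000100001:
  s[0] = (101010101010101)·(101111000100001) mod 2 = 1+0+1+0+1+0+0+0+0+0+0+0+0+0+1 mod 2 = 0
  s[1] = (011001100110011)·(101111000100001) mod 2 = 0+0+1+0+0+1+0+0+0+1+0+0+0+0+1 mod 2 = 0
  s[2] = (000111100001111)·(101111000100001) mod 2 = 0+0+0+1+1+1+0+0+0+0+0+0+0+0+1 mod 2 = 0
  s[3] = (000000011111111)·(101111000100001) mod 2 = 0+0+0+0+0+0+0+0+0+1+0+0+0+0+1 mod 2 = 0
Syndrome = 0000
s = 0: no error detected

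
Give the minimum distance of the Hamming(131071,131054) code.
d_min = 3 (every single-error-correcting Hamming code has d_min = 3).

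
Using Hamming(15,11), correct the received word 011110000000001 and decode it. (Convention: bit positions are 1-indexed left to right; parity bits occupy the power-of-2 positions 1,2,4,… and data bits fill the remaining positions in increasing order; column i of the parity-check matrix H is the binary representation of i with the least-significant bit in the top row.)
Syndrome s = H · r^T (mod 2), r = 011110000000001:
  s[0] = (101010101010101)·(011110000000001) mod 2 = 0+0+1+0+1+0+0+0+0+0+0+0+0+0+1 mod 2 = 1
  s[1] = (011001100110011)·(011110000000001) mod 2 = 0+1+1+0+0+0+0+0+0+0+0+0+0+0+1 mod 2 = 1
  s[2] = (000111100001111)·(011110000000001) mod 2 = 0+0+0+1+1+0+0+0+0+0+0+0+0+0+1 mod 2 = 1
  s[3] = (000000011111111)·(011110000000001) mod 2 = 0+0+0+0+0+0+0+0+0+0+0+0+0+0+1 mod 2 = 1
Syndrome = 1111
Column 15 of H equals this syndrome → error at bit 15 (1-indexed).
Flip bit 15: 011110000000001 → 011110000000000
Extract data bits at positions {3,5,6,7,9,10,11,12,13,14,15}: 11000000000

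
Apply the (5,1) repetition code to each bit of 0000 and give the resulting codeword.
Repeat each bit 5× and concatenate:
0→00000  0→00000  0→00000  0→00000
Codeword = 00000000000000000000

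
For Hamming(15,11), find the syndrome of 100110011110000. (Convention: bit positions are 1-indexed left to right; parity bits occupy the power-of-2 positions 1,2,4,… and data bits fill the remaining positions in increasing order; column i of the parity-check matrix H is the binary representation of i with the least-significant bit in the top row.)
Syndrome s = H · r^T (mod 2), r = 100110011110000:
  s[0] = (101010101010101)·(100110011110000) mod 2 = 1+0+0+0+1+0+0+0+1+0+1+0+0+0+0 mod 2 = 0
  s[1] = (011001100110011)·(100110011110000) mod 2 = 0+0+0+0+0+0+0+0+0+1+1+0+0+0+0 mod 2 = 0
  s[2] = (000111100001111)·(100110011110000) mod 2 = 0+0+0+1+1+0+0+0+0+0+0+0+0+0+0 mod 2 = 0
  s[3] = (000000011111111)·(100110011110000) mod 2 = 0+0+0+0+0+0+0+1+1+1+1+0+0+0+0 mod 2 = 0
Syndrome = 0000
s = 0: no error detected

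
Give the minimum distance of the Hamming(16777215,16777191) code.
d_min = 3 (every single-error-correcting Hamming code has d_min = 3).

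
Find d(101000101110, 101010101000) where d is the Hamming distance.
XOR = 000010000110, count of 1s = 3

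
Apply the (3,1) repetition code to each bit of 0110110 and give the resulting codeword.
Repeat each bit 3× and concatenate:
0→000  1→111  1→111  0→000  1→111  1→111  0→000
Codeword = 000111111000111111000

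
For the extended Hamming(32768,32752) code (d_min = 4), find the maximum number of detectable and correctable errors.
Detection only: up to d_min − 1 = 3 errors.
Correction: up to ⌊(d_min − 1)/2⌋ = ⌊3/2⌋ = 1 errors.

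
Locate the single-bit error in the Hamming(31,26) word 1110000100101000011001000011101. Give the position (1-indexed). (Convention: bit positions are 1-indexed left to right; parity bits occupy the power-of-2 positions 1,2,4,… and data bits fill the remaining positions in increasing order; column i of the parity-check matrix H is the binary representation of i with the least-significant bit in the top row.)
Syndrome s = H · r^T (mod 2), r = 1110000100101000011001000011101:
  s[0] = (1010101010101010101010101010101)·(1110000100101000011001000011101) mod 2 = 1+0+1+0+0+0+0+0+0+0+1+0+1+0+0+0+0+0+1+0+0+0+0+0+0+0+1+0+1+0+1 mod 2 = 0
  s[1] = (0110011001100110011001100110011)·(1110000100101000011001000011101) mod 2 = 0+1+1+0+0+0+0+0+0+0+1+0+0+0+0+0+0+1+1+0+0+1+0+0+0+0+1+0+0+0+1 mod 2 = 0
  s[2] = (0001111000011110000111100001111)·(1110000100101000011001000011101) mod 2 = 0+0+0+0+0+0+0+0+0+0+0+0+1+0+0+0+0+0+0+0+0+1+0+0+0+0+0+1+1+0+1 mod 2 = 1
  s[3] = (0000000111111110000000011111111)·(1110000100101000011001000011101) mod 2 = 0+0+0+0+0+0+0+1+0+0+1+0+1+0+0+0+0+0+0+0+0+0+0+0+0+0+1+1+1+0+1 mod 2 = 1
  s[4] = (0000000000000001111111111111111)·(1110000100101000011001000011101) mod 2 = 0+0+0+0+0+0+0+0+0+0+0+0+0+0+0+0+0+1+1+0+0+1+0+0+0+0+1+1+1+0+1 mod 2 = 1
Syndrome = 00111
Column i of H is the binary representation of i, so the syndrome is the binary index of the flipped bit.
Read s = 00111 with s[0] as LSB: 0·2^0 + 0·2^1 + 1·2^2 + 1·2^3 + 1·2^4 = 28.
Error is at bit position 28.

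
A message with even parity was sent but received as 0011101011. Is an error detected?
Sum of received bits: 0+0+1+1+1+0+1+0+1+1 = 6; 6 mod 2 = 0. Result is 0 → no error detected.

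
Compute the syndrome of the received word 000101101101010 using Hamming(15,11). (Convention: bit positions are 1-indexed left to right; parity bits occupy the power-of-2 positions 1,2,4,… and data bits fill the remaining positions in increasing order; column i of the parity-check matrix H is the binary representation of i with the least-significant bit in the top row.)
Syndrome s = H · r^T (mod 2), r = 000101101101010:
  s[0] = (101010101010101)·(000101101101010) mod 2 = 0+0+0+0+0+0+1+0+1+0+0+0+0+0+0 mod 2 = 0
  s[1] = (011001100110011)·(000101101101010) mod 2 = 0+0+0+0+0+1+1+0+0+1+0+0+0+1+0 mod 2 = 0
  s[2] = (000111100001111)·(000101101101010) mod 2 = 0+0+0+1+0+1+1+0+0+0+0+1+0+1+0 mod 2 = 1
  s[3] = (000000011111111)·(000101101101010) mod 2 = 0+0+0+0+0+0+0+0+1+1+0+1+0+1+0 mod 2 = 0
Syndrome = 0010
Non-zero syndrome: error at position 4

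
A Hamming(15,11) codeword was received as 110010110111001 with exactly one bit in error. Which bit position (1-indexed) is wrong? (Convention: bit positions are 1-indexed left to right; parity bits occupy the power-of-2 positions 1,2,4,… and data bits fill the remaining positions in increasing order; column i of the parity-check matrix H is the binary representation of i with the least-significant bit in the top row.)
Syndrome s = H · r^T (mod 2), r = 110010110111001:
  s[0] = (101010101010101)·(110010110111001) mod 2 = 1+0+0+0+1+0+1+0+0+0+1+0+0+0+1 mod 2 = 1
  s[1] = (011001100110011)·(110010110111001) mod 2 = 0+1+0+0+0+0+1+0+0+1+1+0+0+0+1 mod 2 = 1
  s[2] = (000111100001111)·(110010110111001) mod 2 = 0+0+0+0+1+0+1+0+0+0+0+1+0+0+1 mod 2 = 0
  s[3] = (000000011111111)·(110010110111001) mod 2 = 0+0+0+0+0+0+0+1+0+1+1+1+0+0+1 mod 2 = 1
Syndrome = 1101
Column i of H is the binary representation of i, so the syndrome is the binary index of the flipped bit.
Read s = 1101 with s[0] as LSB: 1·2^0 + 1·2^1 + 0·2^2 + 1·2^3 = 11.
Error is at bit position 11.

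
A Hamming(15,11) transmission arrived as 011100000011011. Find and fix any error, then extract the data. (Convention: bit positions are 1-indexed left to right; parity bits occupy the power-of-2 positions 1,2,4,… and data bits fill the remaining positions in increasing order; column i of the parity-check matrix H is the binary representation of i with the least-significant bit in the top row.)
Syndrome s = H · r^T (mod 2), r = 011100000011011:
  s[0] = (101010101010101)·(011100000011011) mod 2 = 0+0+1+0+0+0+0+0+0+0+1+0+0+0+1 mod 2 = 1
  s[1] = (011001100110011)·(011100000011011) mod 2 = 0+1+1+0+0+0+0+0+0+0+1+0+0+1+1 mod 2 = 1
  s[2] = (000111100001111)·(011100000011011) mod 2 = 0+0+0+1+0+0+0+0+0+0+0+1+0+1+1 mod 2 = 0
  s[3] = (000000011111111)·(011100000011011) mod 2 = 0+0+0+0+0+0+0+0+0+0+1+1+0+1+1 mod 2 = 0
Syndrome = 1100
Column 3 of H equals this syndrome → error at bit 3 (1-indexed).
Flip bit 3: 011100000011011 → 010100000011011
Extract data bits at positions {3,5,6,7,9,10,11,12,13,14,15}: 00000011011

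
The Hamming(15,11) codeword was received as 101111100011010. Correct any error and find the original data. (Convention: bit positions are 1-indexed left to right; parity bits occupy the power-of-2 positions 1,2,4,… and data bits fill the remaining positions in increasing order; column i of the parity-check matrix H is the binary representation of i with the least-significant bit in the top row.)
Syndrome s = H · r^T (mod 2), r = 101111100011010:
  s[0] = (101010101010101)·(101111100011010) mod 2 = 1+0+1+0+1+0+1+0+0+0+1+0+0+0+0 mod 2 = 1
  s[1] = (011001100110011)·(101111100011010) mod 2 = 0+0+1+0+0+1+1+0+0+0+1+0+0+1+0 mod 2 = 1
  s[2] = (000111100001111)·(101111100011010) mod 2 = 0+0+0+1+1+1+1+0+0+0+0+1+0+1+0 mod 2 = 0
  s[3] = (000000011111111)·(101111100011010) mod 2 = 0+0+0+0+0+0+0+0+0+0+1+1+0+1+0 mod 2 = 1
Syndrome = 1101
Column 11 of H equals this syndrome → error at bit 11 (1-indexed).
Flip bit 11: 101111100011010 → 101111100001010
Extract data bits at positions {3,5,6,7,9,10,11,12,13,14,15}: 11110001010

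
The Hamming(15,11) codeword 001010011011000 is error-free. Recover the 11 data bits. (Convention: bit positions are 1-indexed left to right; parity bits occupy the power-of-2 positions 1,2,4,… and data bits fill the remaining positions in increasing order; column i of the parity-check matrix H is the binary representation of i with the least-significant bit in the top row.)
Parity bits occupy power-of-2 positions; data bits are at positions {3,5,6,7,9,10,11,12,13,14,15} (1-indexed).
Extract: c[3]=1 c[5]=1 c[6]=0 c[7]=0 c[9]=1 c[10]=0 c[11]=1 c[12]=1 c[13]=0 c[14]=0 c[15]=0
Data = 11001011000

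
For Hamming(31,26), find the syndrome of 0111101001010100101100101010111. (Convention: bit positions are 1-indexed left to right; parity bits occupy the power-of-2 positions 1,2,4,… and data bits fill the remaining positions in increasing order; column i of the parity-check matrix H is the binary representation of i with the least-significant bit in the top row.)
Syndrome s = H · r^T (mod 2), r = 0111101001010100101100101010111:
  s[0] = (1010101010101010101010101010101)·(0111101001010100101100101010111) mod 2 = 0+0+1+0+1+0+1+0+0+0+0+0+0+0+0+0+1+0+1+0+0+0+1+0+1+0+1+0+1+0+1 mod 2 = 0
  s[1] = (0110011001100110011001100110011)·(0111101001010100101100101010111) mod 2 = 0+1+1+0+0+0+1+0+0+1+0+0+0+1+0+0+0+0+1+0+0+0+1+0+0+0+1+0+0+1+1 mod 2 = 0
  s[2] = (0001111000011110000111100001111)·(0111101001010100101100101010111) mod 2 = 0+0+0+1+1+0+1+0+0+0+0+1+0+1+0+0+0+0+0+1+0+0+1+0+0+0+0+0+1+1+1 mod 2 = 0
  s[3] = (0000000111111110000000011111111)·(0111101001010100101100101010111) mod 2 = 0+0+0+0+0+0+0+0+0+1+0+1+0+1+0+0+0+0+0+0+0+0+0+0+1+0+1+0+1+1+1 mod 2 = 0
  s[4] = (0000000000000001111111111111111)·(0111101001010100101100101010111) mod 2 = 0+0+0+0+0+0+0+0+0+0+0+0+0+0+0+0+1+0+1+1+0+0+1+0+1+0+1+0+1+1+1 mod 2 = 1
Syndrome = 00001
Non-zero syndrome: error at position 16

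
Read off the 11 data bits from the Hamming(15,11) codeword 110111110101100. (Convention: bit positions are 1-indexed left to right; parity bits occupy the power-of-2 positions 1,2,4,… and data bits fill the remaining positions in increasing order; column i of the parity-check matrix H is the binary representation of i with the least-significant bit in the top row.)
Parity bits occupy power-of-2 positions; data bits are at positions {3,5,6,7,9,10,11,12,13,14,15} (1-indexed).
Extract: c[3]=0 c[5]=1 c[6]=1 c[7]=1 c[9]=0 c[10]=1 c[11]=0 c[12]=1 c[13]=1 c[14]=0 c[15]=0
Data = 01110101100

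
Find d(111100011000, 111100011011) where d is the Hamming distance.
XOR = 000000000011, count of 1s = 2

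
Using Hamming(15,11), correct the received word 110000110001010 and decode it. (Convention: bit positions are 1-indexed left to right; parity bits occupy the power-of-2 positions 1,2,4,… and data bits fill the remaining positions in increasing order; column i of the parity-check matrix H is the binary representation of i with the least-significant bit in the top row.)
Syndrome s = H · r^T (mod 2), r = 110000110001010:
  s[0] = (101010101010101)·(110000110001010) mod 2 = 1+0+0+0+0+0+1+0+0+0+0+0+0+0+0 mod 2 = 0
  s[1] = (011001100110011)·(110000110001010) mod 2 = 0+1+0+0+0+0+1+0+0+0+0+0+0+1+0 mod 2 = 1
  s[2] = (000111100001111)·(110000110001010) mod 2 = 0+0+0+0+0+0+1+0+0+0+0+1+0+1+0 mod 2 = 1
  s[3] = (000000011111111)·(110000110001010) mod 2 = 0+0+0+0+0+0+0+1+0+0+0+1+0+1+0 mod 2 = 1
Syndrome = 0111
Column 14 of H equals this syndrome → error at bit 14 (1-indexed).
Flip bit 14: 110000110001010 → 110000110001000
Extract data bits at positions {3,5,6,7,9,10,11,12,13,14,15}: 00010001000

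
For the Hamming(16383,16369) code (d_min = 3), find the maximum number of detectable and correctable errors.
Detection only: up to d_min − 1 = 2 errors.
Correction: up to ⌊(d_min − 1)/2⌋ = ⌊2/2⌋ = 1 errors.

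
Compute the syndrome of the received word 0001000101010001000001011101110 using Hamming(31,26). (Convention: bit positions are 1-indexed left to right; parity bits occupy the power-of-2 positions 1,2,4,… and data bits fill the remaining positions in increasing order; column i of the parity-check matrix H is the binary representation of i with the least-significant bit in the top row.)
Syndrome s = H · r^T (mod 2), r = 0001000101010001000001011101110:
  s[0] = (1010101010101010101010101010101)·(0001000101010001000001011101110) mod 2 = 0+0+0+0+0+0+0+0+0+0+0+0+0+0+0+0+0+0+0+0+0+0+0+0+1+0+0+0+1+0+0 mod 2 = 0
  s[1] = (0110011001100110011001100110011)·(0001000101010001000001011101110) mod 2 = 0+0+0+0+0+0+0+0+0+1+0+0+0+0+0+0+0+0+0+0+0+1+0+0+0+1+0+0+0+1+0 mod 2 = 0
  s[2] = (0001111000011110000111100001111)·(0001000101010001000001011101110) mod 2 = 0+0+0+1+0+0+0+0+0+0+0+1+0+0+0+0+0+0+0+0+0+1+0+0+0+0+0+1+1+1+0 mod 2 = 0
  s[3] = (0000000111111110000000011111111)·(0001000101010001000001011101110) mod 2 = 0+0+0+0+0+0+0+1+0+1+0+1+0+0+0+0+0+0+0+0+0+0+0+1+1+1+0+1+1+1+0 mod 2 = 1
  s[4] = (0000000000000001111111111111111)·(0001000101010001000001011101110) mod 2 = 0+0+0+0+0+0+0+0+0+0+0+0+0+0+0+1+0+0+0+0+0+1+0+1+1+1+0+1+1+1+0 mod 2 = 0
Syndrome = 00010
Non-zero syndrome: error at position 8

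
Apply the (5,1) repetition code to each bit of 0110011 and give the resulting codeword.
Repeat each bit 5× and concatenate:
0→00000  1→11111  1→11111  0→00000  0→00000  1→11111  1→11111
Codeword = 00000111111111100000000001111111111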